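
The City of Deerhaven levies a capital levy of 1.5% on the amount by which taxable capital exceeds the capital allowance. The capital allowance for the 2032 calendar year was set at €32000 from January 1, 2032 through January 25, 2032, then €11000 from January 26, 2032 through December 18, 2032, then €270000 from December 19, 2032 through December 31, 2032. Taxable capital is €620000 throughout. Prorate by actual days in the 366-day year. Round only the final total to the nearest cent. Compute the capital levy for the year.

January 1 – January 25, 2032: 25 days, exemption €32000 → (€620000 − €32000) × 1.5% × 25/366 = €602.4590
January 26 – December 18, 2032: 328 days, exemption €11000 → (€620000 − €11000) × 1.5% × 328/366 = €8186.5574
December 19 – December 31, 2032: 13 days, exemption €270000 → (€620000 − €270000) × 1.5% × 13/366 = €186.4754
Total = €8975.4918

€8975.49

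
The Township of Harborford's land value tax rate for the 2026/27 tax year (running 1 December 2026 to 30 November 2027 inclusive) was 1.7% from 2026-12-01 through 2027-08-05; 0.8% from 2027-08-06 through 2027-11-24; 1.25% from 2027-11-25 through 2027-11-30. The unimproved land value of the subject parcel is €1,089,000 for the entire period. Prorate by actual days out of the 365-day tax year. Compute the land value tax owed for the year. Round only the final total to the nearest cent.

2026-12-01 to 2027-08-05: 248 days at 1.7% → €1,089,000 × 1.7% × 248/365 = €12,578.6959
2027-08-06 to 2027-11-24: 111 days at 0.8% → €1,089,000 × 0.8% × 111/365 = €2,649.4027
2027-11-25 to 2027-11-30: 6 days at 1.25% → €1,089,000 × 1.25% × 6/365 = €223.7671
Total = €15,451.8658

€15,451.87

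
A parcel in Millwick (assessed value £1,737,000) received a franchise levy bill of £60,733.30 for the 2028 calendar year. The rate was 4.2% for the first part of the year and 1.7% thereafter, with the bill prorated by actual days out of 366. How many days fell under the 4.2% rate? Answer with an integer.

263 days

Let d = days at the first rate; then 366 − d days at the second rate.
£1,737,000 × [4.2%·d + 1.7%·(366−d)] / 366 = £60,733.30
Solving gives d = 263, so the new rate took effect on September 20, 2028.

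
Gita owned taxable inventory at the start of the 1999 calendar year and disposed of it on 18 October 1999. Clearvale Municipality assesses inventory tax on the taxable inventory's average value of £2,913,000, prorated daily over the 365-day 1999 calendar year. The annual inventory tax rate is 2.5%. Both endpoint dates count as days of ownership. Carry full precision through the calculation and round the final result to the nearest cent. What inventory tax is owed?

Days held (1 January – 18 October 1999): 291 out of 365
Tax = £2,913,000 × 2.5% × 291/365 = £58,060.4795

£58,060.48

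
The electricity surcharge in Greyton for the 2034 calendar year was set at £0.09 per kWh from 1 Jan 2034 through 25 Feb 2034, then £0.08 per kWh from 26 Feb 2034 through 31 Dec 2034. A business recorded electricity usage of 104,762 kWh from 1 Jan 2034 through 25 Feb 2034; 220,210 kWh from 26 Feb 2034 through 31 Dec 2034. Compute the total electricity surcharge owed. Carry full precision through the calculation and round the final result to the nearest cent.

£27,045.38

1 Jan – 25 Feb 2034: 104,762 kWh at £0.09/kWh → £9,428.58
26 Feb – 31 Dec 2034: 220,210 kWh at £0.08/kWh → £17,616.80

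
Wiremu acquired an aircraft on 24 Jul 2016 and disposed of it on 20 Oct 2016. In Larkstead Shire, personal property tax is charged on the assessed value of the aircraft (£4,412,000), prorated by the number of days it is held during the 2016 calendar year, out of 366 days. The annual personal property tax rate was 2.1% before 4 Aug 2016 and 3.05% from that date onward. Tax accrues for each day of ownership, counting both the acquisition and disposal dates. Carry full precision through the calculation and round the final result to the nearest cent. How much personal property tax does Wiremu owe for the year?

£31,462.62

24 Jul – 3 Aug 2016: 11 days at 2.1% → £4,412,000 × 2.1% × 11/366 = £2,784.6230
4 Aug – 20 Oct 2016: 78 days at 3.05% → £4,412,000 × 3.05% × 78/366 = £28,678.0000
Total = £31,462.6230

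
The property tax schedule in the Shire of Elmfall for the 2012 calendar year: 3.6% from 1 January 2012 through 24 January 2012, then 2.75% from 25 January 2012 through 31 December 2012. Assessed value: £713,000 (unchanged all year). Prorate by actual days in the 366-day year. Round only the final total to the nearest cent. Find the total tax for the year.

1 January – 24 January 2012: 24 days at 3.6% → £713,000 × 3.6% × 24/366 = £1,683.1475
25 January – 31 December 2012: 342 days at 2.75% → £713,000 × 2.75% × 342/366 = £18,321.7623
Total = £20,004.9098

£20,004.91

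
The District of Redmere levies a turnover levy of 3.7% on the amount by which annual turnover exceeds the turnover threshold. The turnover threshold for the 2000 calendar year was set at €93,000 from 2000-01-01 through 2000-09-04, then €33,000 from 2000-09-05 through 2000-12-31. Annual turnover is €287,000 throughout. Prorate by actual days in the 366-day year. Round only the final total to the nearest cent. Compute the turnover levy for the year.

2000-01-01 to 2000-09-04: 248 days, exemption €93,000 → (€287,000 − €93,000) × 3.7% × 248/366 = €4,863.7814
2000-09-05 to 2000-12-31: 118 days, exemption €33,000 → (€287,000 − €33,000) × 3.7% × 118/366 = €3,029.9563
Total = €7,893.7377

€7,893.74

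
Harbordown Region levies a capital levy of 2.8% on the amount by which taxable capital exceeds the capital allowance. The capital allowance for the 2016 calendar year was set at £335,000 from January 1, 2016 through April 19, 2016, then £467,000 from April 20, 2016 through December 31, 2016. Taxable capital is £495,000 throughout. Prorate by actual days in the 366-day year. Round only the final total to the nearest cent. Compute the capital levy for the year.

£1,894.82

January 1 – April 19, 2016: 110 days, exemption £335,000 → (£495,000 − £335,000) × 2.8% × 110/366 = £1,346.4481
April 20 – December 31, 2016: 256 days, exemption £467,000 → (£495,000 − £467,000) × 2.8% × 256/366 = £548.3716
Total = £1,894.8197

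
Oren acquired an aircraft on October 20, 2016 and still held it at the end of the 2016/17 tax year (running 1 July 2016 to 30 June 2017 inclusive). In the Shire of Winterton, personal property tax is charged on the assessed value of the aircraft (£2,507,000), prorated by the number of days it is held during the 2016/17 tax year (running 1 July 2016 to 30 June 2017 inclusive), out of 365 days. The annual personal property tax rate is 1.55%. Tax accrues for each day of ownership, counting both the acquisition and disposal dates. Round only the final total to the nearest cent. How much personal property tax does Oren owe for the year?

Days held (October 20, 2016 – June 30, 2017): 254 out of 365
Tax = £2,507,000 × 1.55% × 254/365 = £27,041.2575

£27,041.26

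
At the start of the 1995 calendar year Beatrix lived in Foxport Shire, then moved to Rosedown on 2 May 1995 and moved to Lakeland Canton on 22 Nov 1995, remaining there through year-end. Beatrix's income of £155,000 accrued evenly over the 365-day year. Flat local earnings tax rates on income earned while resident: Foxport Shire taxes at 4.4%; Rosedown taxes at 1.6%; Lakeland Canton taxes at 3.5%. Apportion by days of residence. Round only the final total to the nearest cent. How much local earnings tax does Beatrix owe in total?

Foxport Shire, 1 Jan – 1 May 1995: 121 days → £155,000 × 4.4% × 121/365 = £2,260.8767
Rosedown, 2 May – 21 Nov 1995: 204 days → £155,000 × 1.6% × 204/365 = £1,386.0822
Lakeland Canton, 22 Nov – 31 Dec 1995: 40 days → £155,000 × 3.5% × 40/365 = £594.5205
Total = £4,241.4795

£4,241.48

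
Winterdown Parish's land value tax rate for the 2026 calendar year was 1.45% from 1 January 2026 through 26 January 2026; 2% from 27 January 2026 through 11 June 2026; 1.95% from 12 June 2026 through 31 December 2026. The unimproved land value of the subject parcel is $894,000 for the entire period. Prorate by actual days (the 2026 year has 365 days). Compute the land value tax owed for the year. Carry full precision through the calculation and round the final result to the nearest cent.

1 January – 26 January 2026: 26 days at 1.45% → $894,000 × 1.45% × 26/365 = $923.3918
27 January – 11 June 2026: 136 days at 2% → $894,000 × 2% × 136/365 = $6,662.1370
12 June – 31 December 2026: 203 days at 1.95% → $894,000 × 1.95% × 203/365 = $9,695.6137
Total = $17,281.1425

$17,281.14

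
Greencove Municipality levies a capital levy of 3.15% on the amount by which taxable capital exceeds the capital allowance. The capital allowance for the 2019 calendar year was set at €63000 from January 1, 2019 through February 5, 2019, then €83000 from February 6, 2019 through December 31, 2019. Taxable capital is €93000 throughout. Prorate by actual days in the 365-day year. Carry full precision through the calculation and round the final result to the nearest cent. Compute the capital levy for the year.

January 1 – February 5, 2019: 36 days, exemption €63000 → (€93000 − €63000) × 3.15% × 36/365 = €93.2055
February 6 – December 31, 2019: 329 days, exemption €83000 → (€93000 − €83000) × 3.15% × 329/365 = €283.9315
Total = €377.1370

€377.14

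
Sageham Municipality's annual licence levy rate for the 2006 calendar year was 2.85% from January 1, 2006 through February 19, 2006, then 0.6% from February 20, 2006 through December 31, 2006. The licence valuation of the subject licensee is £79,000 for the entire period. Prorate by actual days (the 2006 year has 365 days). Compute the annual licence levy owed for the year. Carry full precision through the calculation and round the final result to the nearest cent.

£717.49

January 1 – February 19, 2006: 50 days at 2.85% → £79,000 × 2.85% × 50/365 = £308.4247
February 20 – December 31, 2006: 315 days at 0.6% → £79,000 × 0.6% × 315/365 = £409.0685
Total = £717.4932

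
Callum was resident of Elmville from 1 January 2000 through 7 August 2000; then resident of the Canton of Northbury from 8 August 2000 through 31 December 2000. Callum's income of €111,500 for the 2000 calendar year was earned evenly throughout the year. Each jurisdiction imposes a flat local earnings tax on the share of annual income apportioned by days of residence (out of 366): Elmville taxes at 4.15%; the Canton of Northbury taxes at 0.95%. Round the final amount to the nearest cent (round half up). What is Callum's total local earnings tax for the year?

€3,203.95

Elmville, 1 January – 7 August 2000: 220 days → €111,500 × 4.15% × 220/366 = €2,781.4071
The Canton of Northbury, 8 August – 31 December 2000: 146 days → €111,500 × 0.95% × 146/366 = €422.5423
Total = €3,203.9495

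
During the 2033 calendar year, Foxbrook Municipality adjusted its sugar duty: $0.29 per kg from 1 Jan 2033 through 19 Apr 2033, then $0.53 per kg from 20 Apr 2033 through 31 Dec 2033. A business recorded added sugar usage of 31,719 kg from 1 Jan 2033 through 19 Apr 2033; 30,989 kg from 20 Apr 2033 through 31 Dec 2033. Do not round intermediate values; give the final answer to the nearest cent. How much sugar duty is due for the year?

$25622.68

1 Jan – 19 Apr 2033: 31,719 kg at $0.29/kg → $9198.51
20 Apr – 31 Dec 2033: 30,989 kg at $0.53/kg → $16424.17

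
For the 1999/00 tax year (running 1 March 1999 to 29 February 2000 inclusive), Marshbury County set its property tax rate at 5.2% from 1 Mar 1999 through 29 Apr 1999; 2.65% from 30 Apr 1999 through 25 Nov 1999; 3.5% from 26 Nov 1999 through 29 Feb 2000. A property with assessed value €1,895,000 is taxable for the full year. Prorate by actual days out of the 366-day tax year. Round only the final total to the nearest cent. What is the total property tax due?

€62,364.14

1 Mar – 29 Apr 1999: 60 days at 5.2% → €1,895,000 × 5.2% × 60/366 = €16,154.0984
30 Apr – 25 Nov 1999: 210 days at 2.65% → €1,895,000 × 2.65% × 210/366 = €28,813.3197
26 Nov 1999 – 29 Feb 2000: 96 days at 3.5% → €1,895,000 × 3.5% × 96/366 = €17,396.7213
Total = €62,364.1393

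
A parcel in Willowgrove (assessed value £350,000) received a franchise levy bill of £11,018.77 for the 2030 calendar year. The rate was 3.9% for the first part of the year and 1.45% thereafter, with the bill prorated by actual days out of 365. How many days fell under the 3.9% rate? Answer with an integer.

Let d = days at the first rate; then 365 − d days at the second rate.
£350,000 × [3.9%·d + 1.45%·(365−d)] / 365 = £11,018.77
Solving gives d = 253, so the new rate took effect on 11 Sep 2030.

253 days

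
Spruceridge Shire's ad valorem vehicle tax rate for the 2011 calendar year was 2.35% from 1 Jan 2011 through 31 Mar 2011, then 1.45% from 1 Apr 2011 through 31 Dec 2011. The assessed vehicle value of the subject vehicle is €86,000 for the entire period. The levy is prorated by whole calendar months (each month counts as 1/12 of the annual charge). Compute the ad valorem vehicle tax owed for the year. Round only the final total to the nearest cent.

€1,440.50

1 Jan – 31 Mar 2011: 3 months at 2.35% → €86,000 × 2.35% × 3/12 = €505.2500
1 Apr – 31 Dec 2011: 9 months at 1.45% → €86,000 × 1.45% × 9/12 = €935.2500
Total = €1,440.5000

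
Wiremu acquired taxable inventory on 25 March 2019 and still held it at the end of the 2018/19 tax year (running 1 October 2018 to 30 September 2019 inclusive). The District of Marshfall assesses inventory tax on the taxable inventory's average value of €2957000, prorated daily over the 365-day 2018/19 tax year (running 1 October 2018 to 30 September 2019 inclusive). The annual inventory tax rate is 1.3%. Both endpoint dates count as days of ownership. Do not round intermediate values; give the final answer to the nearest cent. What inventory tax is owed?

Days held (25 March – 30 September 2019): 190 out of 365
Tax = €2957000 × 1.3% × 190/365 = €20010.3836

€20010.38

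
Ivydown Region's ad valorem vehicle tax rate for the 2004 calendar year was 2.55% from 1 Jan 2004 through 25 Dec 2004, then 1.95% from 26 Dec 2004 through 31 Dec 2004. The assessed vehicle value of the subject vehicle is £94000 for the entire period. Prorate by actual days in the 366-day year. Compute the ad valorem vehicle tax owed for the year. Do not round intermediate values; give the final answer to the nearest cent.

£2387.75

1 Jan – 25 Dec 2004: 360 days at 2.55% → £94000 × 2.55% × 360/366 = £2357.7049
26 Dec – 31 Dec 2004: 6 days at 1.95% → £94000 × 1.95% × 6/366 = £30.0492
Total = £2387.7541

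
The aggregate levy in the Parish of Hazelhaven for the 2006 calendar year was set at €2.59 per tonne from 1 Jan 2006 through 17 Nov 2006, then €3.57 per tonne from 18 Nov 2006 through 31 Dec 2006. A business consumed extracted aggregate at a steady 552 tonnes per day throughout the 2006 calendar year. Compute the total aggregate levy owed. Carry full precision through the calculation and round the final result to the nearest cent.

1 Jan – 17 Nov 2006: 321 days × 552 tonnes/day = 177,192 tonnes at €2.59/tonne → €458,927.28
18 Nov – 31 Dec 2006: 44 days × 552 tonnes/day = 24,288 tonnes at €3.57/tonne → €86,708.16

€545,635.44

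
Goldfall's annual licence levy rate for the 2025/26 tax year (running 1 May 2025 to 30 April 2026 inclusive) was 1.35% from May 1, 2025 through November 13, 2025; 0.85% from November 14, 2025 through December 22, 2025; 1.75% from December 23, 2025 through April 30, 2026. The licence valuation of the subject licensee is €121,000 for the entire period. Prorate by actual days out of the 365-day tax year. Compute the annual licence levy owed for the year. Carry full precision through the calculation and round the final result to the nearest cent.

May 1 – November 13, 2025: 197 days at 1.35% → €121,000 × 1.35% × 197/365 = €881.6425
November 14 – December 22, 2025: 39 days at 0.85% → €121,000 × 0.85% × 39/365 = €109.8945
December 23, 2025 – April 30, 2026: 129 days at 1.75% → €121,000 × 1.75% × 129/365 = €748.3767
Total = €1,739.9137

€1,739.91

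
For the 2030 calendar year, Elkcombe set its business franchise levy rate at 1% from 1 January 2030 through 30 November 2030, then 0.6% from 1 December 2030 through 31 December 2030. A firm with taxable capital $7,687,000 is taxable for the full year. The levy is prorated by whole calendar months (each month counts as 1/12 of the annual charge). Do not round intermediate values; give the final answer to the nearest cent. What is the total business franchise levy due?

$74,307.67

1 January – 30 November 2030: 11 months at 1% → $7,687,000 × 1% × 11/12 = $70,464.1667
1 December – 31 December 2030: 1 month at 0.6% → $7,687,000 × 0.6% × 1/12 = $3,843.5000
Total = $74,307.6667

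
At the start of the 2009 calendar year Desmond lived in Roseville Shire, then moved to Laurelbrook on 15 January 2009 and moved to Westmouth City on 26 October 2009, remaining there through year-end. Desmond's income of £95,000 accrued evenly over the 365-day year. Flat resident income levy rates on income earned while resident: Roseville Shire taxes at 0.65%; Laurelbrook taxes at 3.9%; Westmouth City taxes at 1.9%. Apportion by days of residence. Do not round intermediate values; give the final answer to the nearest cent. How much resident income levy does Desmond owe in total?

Roseville Shire, 1 January – 14 January 2009: 14 days → £95,000 × 0.65% × 14/365 = £23.6849
Laurelbrook, 15 January – 25 October 2009: 284 days → £95,000 × 3.9% × 284/365 = £2,882.7945
Westmouth City, 26 October – 31 December 2009: 67 days → £95,000 × 1.9% × 67/365 = £331.3288
Total = £3,237.8082

£3,237.81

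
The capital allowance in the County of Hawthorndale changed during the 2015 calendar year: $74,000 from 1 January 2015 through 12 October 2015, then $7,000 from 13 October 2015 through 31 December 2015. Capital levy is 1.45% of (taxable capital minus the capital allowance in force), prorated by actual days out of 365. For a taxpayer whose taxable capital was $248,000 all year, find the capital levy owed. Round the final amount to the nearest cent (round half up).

1 January – 12 October 2015: 285 days, exemption $74,000 → ($248,000 − $74,000) × 1.45% × 285/365 = $1,970.0137
13 October – 31 December 2015: 80 days, exemption $7,000 → ($248,000 − $7,000) × 1.45% × 80/365 = $765.9178
Total = $2,735.9315

$2,735.93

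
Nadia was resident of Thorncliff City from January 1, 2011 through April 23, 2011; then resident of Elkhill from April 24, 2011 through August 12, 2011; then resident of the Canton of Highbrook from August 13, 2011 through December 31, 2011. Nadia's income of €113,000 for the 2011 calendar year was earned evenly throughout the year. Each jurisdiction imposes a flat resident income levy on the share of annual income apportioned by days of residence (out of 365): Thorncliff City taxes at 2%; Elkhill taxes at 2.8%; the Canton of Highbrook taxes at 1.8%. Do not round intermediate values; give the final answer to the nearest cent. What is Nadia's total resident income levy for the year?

€2,447.61

Thorncliff City, January 1 – April 23, 2011: 113 days → €113,000 × 2% × 113/365 = €699.6712
Elkhill, April 24 – August 12, 2011: 111 days → €113,000 × 2.8% × 111/365 = €962.2027
The Canton of Highbrook, August 13 – December 31, 2011: 141 days → €113,000 × 1.8% × 141/365 = €785.7370
Total = €2,447.6110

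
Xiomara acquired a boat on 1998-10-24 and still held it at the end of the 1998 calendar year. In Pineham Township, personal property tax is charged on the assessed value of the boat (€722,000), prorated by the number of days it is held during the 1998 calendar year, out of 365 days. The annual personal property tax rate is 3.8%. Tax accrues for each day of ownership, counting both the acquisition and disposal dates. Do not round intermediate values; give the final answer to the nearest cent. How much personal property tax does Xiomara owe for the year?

€5,186.53

Days held (1998-10-24 to 1998-12-31): 69 out of 365
Tax = €722,000 × 3.8% × 69/365 = €5,186.5315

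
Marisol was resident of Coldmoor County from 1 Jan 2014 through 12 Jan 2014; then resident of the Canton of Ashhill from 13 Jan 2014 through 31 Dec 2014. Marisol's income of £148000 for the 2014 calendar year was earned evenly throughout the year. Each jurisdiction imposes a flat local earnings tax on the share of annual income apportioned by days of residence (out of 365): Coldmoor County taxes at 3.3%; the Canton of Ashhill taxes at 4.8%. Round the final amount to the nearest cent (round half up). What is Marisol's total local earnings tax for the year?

Coldmoor County, 1 Jan – 12 Jan 2014: 12 days → £148000 × 3.3% × 12/365 = £160.5699
The Canton of Ashhill, 13 Jan – 31 Dec 2014: 353 days → £148000 × 4.8% × 353/365 = £6870.4438
Total = £7031.0137

£7031.01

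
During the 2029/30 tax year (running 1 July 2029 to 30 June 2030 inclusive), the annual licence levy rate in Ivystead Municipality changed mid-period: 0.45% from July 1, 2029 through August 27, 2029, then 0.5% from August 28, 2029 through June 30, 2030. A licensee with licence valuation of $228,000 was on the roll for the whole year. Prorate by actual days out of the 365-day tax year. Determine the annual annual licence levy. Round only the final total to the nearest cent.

July 1 – August 27, 2029: 58 days at 0.45% → $228,000 × 0.45% × 58/365 = $163.0356
August 28, 2029 – June 30, 2030: 307 days at 0.5% → $228,000 × 0.5% × 307/365 = $958.8493
Total = $1,121.8849

$1,121.88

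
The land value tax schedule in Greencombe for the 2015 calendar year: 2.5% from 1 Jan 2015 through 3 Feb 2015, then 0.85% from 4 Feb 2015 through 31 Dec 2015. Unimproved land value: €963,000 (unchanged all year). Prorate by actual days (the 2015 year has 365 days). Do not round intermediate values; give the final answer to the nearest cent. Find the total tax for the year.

1 Jan – 3 Feb 2015: 34 days at 2.5% → €963,000 × 2.5% × 34/365 = €2,242.6027
4 Feb – 31 Dec 2015: 331 days at 0.85% → €963,000 × 0.85% × 331/365 = €7,423.0151
Total = €9,665.6178

€9,665.62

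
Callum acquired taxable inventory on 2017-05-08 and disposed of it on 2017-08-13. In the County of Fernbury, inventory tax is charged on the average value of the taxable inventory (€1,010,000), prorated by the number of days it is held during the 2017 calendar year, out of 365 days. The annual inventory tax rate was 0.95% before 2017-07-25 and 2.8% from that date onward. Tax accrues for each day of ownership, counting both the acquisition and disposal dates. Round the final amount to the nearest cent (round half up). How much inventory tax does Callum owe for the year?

2017-05-08 to 2017-07-24: 78 days at 0.95% → €1,010,000 × 0.95% × 78/365 = €2,050.4384
2017-07-25 to 2017-08-13: 20 days at 2.8% → €1,010,000 × 2.8% × 20/365 = €1,549.5890
Total = €3,600.0274

€3,600.03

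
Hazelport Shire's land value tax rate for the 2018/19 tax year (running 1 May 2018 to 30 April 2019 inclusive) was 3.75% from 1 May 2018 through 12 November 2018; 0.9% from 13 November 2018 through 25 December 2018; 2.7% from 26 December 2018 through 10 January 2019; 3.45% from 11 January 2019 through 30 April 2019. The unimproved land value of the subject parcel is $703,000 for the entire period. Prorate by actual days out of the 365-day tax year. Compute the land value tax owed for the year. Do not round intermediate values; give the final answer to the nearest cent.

$23,042.99

1 May – 12 November 2018: 196 days at 3.75% → $703,000 × 3.75% × 196/365 = $14,156.3014
13 November – 25 December 2018: 43 days at 0.9% → $703,000 × 0.9% × 43/365 = $745.3726
26 December 2018 – 10 January 2019: 16 days at 2.7% → $703,000 × 2.7% × 16/365 = $832.0438
11 January – 30 April 2019: 110 days at 3.45% → $703,000 × 3.45% × 110/365 = $7,309.2740
Total = $23,042.9918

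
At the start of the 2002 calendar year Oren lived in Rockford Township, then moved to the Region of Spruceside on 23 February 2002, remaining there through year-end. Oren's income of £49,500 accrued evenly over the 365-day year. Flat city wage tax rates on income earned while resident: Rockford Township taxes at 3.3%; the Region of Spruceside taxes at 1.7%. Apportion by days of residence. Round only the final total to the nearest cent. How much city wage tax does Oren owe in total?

Rockford Township, 1 January – 22 February 2002: 53 days → £49,500 × 3.3% × 53/365 = £237.1932
The Region of Spruceside, 23 February – 31 December 2002: 312 days → £49,500 × 1.7% × 312/365 = £719.3096
Total = £956.5027

£956.50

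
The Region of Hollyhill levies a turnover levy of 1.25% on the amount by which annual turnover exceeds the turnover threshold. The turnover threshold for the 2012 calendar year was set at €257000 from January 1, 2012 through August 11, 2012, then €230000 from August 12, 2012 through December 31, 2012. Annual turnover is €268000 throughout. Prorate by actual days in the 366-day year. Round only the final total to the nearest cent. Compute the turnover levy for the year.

€268.44

January 1 – August 11, 2012: 224 days, exemption €257000 → (€268000 − €257000) × 1.25% × 224/366 = €84.1530
August 12 – December 31, 2012: 142 days, exemption €230000 → (€268000 − €230000) × 1.25% × 142/366 = €184.2896
Total = €268.4426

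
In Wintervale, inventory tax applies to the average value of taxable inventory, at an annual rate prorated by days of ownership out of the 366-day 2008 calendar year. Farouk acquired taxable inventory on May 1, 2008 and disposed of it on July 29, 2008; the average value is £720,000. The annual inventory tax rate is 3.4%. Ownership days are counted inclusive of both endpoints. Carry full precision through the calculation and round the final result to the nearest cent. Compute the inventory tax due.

£6,019.67

Days held (May 1 – July 29, 2008): 90 out of 366
Tax = £720,000 × 3.4% × 90/366 = £6,019.6721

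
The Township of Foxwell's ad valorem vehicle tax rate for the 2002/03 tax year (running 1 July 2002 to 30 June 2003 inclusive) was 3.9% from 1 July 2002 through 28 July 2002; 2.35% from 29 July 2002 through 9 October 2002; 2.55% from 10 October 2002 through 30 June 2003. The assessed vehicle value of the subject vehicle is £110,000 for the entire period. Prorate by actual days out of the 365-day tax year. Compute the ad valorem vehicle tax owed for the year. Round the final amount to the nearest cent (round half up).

1 July – 28 July 2002: 28 days at 3.9% → £110,000 × 3.9% × 28/365 = £329.0959
29 July – 9 October 2002: 73 days at 2.35% → £110,000 × 2.35% × 73/365 = £517.0000
10 October 2002 – 30 June 2003: 264 days at 2.55% → £110,000 × 2.55% × 264/365 = £2,028.8219
Total = £2,874.9178

£2,874.92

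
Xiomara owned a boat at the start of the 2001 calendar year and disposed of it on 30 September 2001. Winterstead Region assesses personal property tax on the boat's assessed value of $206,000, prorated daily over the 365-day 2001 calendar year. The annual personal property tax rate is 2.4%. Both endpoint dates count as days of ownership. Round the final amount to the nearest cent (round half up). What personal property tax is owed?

Days held (1 January – 30 September 2001): 273 out of 365
Tax = $206,000 × 2.4% × 273/365 = $3,697.8411

$3,697.84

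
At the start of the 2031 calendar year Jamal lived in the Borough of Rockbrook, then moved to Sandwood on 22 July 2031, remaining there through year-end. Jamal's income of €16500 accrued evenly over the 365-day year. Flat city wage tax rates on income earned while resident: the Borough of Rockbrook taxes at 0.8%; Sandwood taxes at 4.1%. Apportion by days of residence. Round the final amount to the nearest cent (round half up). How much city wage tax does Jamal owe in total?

The Borough of Rockbrook, 1 January – 21 July 2031: 202 days → €16500 × 0.8% × 202/365 = €73.0521
Sandwood, 22 July – 31 December 2031: 163 days → €16500 × 4.1% × 163/365 = €302.1082
Total = €375.1603

€375.16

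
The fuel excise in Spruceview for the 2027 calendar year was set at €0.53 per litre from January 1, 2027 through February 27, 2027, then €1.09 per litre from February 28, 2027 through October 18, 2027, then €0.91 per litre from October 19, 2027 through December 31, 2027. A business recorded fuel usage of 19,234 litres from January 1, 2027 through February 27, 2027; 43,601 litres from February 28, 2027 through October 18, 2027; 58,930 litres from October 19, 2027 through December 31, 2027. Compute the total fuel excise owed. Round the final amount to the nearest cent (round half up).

January 1 – February 27, 2027: 19,234 litres at €0.53/litre → €10194.02
February 28 – October 18, 2027: 43,601 litres at €1.09/litre → €47525.09
October 19 – December 31, 2027: 58,930 litres at €0.91/litre → €53626.30

€111345.41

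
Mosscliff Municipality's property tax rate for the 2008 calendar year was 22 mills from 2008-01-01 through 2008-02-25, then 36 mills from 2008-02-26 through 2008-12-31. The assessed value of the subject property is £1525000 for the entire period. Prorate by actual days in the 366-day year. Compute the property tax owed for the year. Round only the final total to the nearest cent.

£51633.33

2008-01-01 to 2008-02-25: 56 days at 22 mills → £1525000 × 2.2% × 56/366 = £5133.3333
2008-02-26 to 2008-12-31: 310 days at 36 mills → £1525000 × 3.6% × 310/366 = £46500.0000
Total = £51633.3333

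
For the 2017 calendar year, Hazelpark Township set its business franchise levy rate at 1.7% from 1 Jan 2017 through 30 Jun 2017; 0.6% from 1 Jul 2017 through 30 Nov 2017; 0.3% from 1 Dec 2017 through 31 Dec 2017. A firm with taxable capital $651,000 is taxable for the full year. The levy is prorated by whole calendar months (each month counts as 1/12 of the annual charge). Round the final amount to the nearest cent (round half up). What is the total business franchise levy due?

$7,323.75

1 Jan – 30 Jun 2017: 6 months at 1.7% → $651,000 × 1.7% × 6/12 = $5,533.5000
1 Jul – 30 Nov 2017: 5 months at 0.6% → $651,000 × 0.6% × 5/12 = $1,627.5000
1 Dec – 31 Dec 2017: 1 month at 0.3% → $651,000 × 0.3% × 1/12 = $162.7500
Total = $7,323.7500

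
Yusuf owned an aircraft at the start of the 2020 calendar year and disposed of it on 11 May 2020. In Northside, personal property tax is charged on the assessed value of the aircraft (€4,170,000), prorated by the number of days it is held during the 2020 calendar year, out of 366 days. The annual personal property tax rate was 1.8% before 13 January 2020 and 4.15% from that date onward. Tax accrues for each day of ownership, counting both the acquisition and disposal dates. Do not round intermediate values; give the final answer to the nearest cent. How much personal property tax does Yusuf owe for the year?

1 January – 12 January 2020: 12 days at 1.8% → €4,170,000 × 1.8% × 12/366 = €2,460.9836
13 January – 11 May 2020: 120 days at 4.15% → €4,170,000 × 4.15% × 120/366 = €56,739.3443
Total = €59,200.3279

€59,200.33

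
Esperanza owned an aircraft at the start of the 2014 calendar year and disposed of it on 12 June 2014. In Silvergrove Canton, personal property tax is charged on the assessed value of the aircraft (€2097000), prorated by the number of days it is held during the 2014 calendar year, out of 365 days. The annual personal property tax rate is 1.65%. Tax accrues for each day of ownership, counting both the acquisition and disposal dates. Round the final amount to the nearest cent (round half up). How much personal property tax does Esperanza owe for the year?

Days held (1 January – 12 June 2014): 163 out of 365
Tax = €2097000 × 1.65% × 163/365 = €15451.7301

€15451.73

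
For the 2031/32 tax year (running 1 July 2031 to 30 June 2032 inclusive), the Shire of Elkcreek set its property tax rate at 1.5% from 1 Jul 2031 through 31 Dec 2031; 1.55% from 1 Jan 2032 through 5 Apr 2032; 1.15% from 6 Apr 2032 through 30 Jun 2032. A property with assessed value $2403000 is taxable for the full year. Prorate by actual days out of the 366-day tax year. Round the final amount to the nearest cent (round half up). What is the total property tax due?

$34383.91

1 Jul – 31 Dec 2031: 184 days at 1.5% → $2403000 × 1.5% × 184/366 = $18120.9836
1 Jan – 5 Apr 2032: 96 days at 1.55% → $2403000 × 1.55% × 96/366 = $9769.5738
6 Apr – 30 Jun 2032: 86 days at 1.15% → $2403000 × 1.15% × 86/366 = $6493.3525
Total = $34383.9098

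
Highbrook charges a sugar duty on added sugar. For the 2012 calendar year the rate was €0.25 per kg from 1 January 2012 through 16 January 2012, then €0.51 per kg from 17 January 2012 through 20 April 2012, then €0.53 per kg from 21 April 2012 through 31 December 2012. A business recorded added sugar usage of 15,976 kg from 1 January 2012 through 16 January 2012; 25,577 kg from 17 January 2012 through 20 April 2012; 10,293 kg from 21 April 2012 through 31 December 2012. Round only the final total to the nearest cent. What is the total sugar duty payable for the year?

1 January – 16 January 2012: 15,976 kg at €0.25/kg → €3,994.00
17 January – 20 April 2012: 25,577 kg at €0.51/kg → €13,044.27
21 April – 31 December 2012: 10,293 kg at €0.53/kg → €5,455.29

€22,493.56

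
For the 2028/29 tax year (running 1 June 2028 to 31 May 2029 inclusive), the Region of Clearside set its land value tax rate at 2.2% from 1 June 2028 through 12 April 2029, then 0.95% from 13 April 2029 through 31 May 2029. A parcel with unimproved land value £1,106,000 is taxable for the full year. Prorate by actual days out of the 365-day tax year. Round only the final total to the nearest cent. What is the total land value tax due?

1 June 2028 – 12 April 2029: 316 days at 2.2% → £1,106,000 × 2.2% × 316/365 = £21,065.5123
13 April – 31 May 2029: 49 days at 0.95% → £1,106,000 × 0.95% × 49/365 = £1,410.5288
Total = £22,476.0411

£22,476.04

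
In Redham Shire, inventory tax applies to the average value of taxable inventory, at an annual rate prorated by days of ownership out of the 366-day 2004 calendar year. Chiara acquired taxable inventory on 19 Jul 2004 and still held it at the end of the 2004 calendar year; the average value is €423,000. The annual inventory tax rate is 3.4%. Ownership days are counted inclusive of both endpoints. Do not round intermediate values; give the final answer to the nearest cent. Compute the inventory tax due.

Days held (19 Jul – 31 Dec 2004): 166 out of 366
Tax = €423,000 × 3.4% × 166/366 = €6,522.9836

€6,522.98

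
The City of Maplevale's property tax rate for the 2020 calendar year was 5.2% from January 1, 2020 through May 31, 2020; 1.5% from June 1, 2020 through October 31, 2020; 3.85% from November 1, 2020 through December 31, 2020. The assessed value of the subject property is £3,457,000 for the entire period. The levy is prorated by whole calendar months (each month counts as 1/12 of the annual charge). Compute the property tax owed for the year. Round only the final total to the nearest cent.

£118,690.33

January 1 – May 31, 2020: 5 months at 5.2% → £3,457,000 × 5.2% × 5/12 = £74,901.6667
June 1 – October 31, 2020: 5 months at 1.5% → £3,457,000 × 1.5% × 5/12 = £21,606.2500
November 1 – December 31, 2020: 2 months at 3.85% → £3,457,000 × 3.85% × 2/12 = £22,182.4167
Total = £118,690.3333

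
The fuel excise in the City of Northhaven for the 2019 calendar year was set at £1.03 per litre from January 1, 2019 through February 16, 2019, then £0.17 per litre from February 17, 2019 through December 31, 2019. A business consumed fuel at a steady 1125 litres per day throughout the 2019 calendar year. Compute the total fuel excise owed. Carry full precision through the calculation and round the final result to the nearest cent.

£115,278.75

January 1 – February 16, 2019: 47 days × 1125 litres/day = 52,875 litres at £1.03/litre → £54,461.25
February 17 – December 31, 2019: 318 days × 1125 litres/day = 357,750 litres at £0.17/litre → £60,817.50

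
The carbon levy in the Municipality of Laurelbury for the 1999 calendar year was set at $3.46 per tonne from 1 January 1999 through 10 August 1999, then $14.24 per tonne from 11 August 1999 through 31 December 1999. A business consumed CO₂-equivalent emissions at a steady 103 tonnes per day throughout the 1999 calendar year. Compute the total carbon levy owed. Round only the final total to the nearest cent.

$288,857.32

1 January – 10 August 1999: 222 days × 103 tonnes/day = 22,866 tonnes at $3.46/tonne → $79,116.36
11 August – 31 December 1999: 143 days × 103 tonnes/day = 14,729 tonnes at $14.24/tonne → $209,740.96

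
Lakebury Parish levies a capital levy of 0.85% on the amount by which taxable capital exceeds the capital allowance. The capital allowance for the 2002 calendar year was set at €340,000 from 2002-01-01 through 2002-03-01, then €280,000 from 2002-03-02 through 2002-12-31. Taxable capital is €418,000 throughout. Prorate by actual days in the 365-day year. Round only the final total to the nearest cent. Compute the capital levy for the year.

2002-01-01 to 2002-03-01: 60 days, exemption €340,000 → (€418,000 − €340,000) × 0.85% × 60/365 = €108.9863
2002-03-02 to 2002-12-31: 305 days, exemption €280,000 → (€418,000 − €280,000) × 0.85% × 305/365 = €980.1781
Total = €1,089.1644

€1,089.16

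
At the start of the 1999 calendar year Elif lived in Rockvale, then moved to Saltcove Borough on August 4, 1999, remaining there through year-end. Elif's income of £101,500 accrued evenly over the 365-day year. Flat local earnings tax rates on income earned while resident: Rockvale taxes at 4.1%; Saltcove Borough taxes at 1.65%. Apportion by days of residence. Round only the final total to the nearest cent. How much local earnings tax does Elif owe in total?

£3,139.55

Rockvale, January 1 – August 3, 1999: 215 days → £101,500 × 4.1% × 215/365 = £2,451.2945
Saltcove Borough, August 4 – December 31, 1999: 150 days → £101,500 × 1.65% × 150/365 = £688.2534
Total = £3,139.5479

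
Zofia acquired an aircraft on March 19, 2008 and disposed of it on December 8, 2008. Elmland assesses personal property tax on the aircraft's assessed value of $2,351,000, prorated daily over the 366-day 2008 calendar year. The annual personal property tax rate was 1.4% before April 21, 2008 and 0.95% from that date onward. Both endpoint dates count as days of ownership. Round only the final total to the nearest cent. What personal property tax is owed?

$17,125.04

March 19 – April 20, 2008: 33 days at 1.4% → $2,351,000 × 1.4% × 33/366 = $2,967.6557
April 21 – December 8, 2008: 232 days at 0.95% → $2,351,000 × 0.95% × 232/366 = $14,157.3880
Total = $17,125.0437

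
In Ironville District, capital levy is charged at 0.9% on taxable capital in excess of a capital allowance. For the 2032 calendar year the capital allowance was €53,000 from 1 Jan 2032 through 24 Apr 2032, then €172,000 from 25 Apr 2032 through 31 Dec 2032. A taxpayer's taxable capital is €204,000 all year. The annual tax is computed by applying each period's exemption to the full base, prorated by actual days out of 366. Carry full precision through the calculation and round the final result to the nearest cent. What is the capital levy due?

€624.52

1 Jan – 24 Apr 2032: 115 days, exemption €53,000 → (€204,000 − €53,000) × 0.9% × 115/366 = €427.0082
25 Apr – 31 Dec 2032: 251 days, exemption €172,000 → (€204,000 − €172,000) × 0.9% × 251/366 = €197.5082
Total = €624.5164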